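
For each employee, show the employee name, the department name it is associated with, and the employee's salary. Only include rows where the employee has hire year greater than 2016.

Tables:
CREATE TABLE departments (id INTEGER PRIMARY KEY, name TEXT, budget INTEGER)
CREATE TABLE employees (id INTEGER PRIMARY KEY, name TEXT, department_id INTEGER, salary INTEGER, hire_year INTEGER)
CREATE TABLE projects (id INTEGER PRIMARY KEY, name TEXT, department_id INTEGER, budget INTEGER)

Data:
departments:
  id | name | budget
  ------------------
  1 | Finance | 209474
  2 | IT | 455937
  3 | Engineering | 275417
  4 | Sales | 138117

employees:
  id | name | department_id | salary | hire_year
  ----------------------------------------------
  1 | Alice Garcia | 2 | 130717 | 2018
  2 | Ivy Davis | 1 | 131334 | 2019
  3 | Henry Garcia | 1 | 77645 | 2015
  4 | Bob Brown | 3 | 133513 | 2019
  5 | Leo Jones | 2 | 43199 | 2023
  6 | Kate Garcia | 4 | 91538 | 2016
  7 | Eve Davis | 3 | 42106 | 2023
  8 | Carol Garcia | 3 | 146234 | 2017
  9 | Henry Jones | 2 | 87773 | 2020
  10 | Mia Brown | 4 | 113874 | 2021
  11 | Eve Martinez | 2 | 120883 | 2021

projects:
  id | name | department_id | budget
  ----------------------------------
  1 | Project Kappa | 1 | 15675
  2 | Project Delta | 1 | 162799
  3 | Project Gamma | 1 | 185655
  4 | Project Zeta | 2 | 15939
SELECT c.name, p.name AS department, c.salary FROM employees c JOIN departments p ON c.department_id = p.id WHERE c.hire_year > 2016

Execution result:
name | department | salary
Alice Garcia | IT | 130717
Ivy Davis | Finance | 131334
Bob Brown | Engineering | 133513
Leo Jones | IT | 43199
Eve Davis | Engineering | 42106
Carol Garcia | Engineering | 146234
Henry Jones | IT | 87773
Mia Brown | Sales | 113874
Eve Martinez | IT | 120883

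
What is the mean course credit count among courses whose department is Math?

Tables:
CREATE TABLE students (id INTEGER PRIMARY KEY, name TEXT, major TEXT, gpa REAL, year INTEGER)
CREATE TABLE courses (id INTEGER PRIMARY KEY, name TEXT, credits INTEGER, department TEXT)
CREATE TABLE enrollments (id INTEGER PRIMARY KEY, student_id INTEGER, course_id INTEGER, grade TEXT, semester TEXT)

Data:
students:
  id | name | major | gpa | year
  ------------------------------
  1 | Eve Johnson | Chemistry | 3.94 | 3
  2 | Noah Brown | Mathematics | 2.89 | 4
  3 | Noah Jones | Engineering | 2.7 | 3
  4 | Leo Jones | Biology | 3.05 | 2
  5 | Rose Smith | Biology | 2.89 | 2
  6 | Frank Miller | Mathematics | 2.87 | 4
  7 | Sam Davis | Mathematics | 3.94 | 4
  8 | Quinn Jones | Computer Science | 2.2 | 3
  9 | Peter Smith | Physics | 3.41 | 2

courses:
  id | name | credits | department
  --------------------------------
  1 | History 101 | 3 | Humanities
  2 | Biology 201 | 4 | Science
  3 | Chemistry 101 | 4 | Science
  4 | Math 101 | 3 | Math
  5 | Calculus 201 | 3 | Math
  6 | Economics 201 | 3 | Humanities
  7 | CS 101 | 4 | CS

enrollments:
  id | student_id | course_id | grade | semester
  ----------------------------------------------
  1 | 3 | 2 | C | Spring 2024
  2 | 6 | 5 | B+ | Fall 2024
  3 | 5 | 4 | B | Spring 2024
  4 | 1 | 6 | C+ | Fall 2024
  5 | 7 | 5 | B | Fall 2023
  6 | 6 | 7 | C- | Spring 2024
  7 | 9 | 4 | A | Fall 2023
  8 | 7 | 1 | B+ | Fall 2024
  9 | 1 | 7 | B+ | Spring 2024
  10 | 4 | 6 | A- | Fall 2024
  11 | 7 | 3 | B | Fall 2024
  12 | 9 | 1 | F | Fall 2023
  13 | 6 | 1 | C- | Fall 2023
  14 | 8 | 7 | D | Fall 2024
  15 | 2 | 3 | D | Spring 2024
SELECT AVG(credits) FROM courses WHERE department = 'Math'

Execution result:
3.00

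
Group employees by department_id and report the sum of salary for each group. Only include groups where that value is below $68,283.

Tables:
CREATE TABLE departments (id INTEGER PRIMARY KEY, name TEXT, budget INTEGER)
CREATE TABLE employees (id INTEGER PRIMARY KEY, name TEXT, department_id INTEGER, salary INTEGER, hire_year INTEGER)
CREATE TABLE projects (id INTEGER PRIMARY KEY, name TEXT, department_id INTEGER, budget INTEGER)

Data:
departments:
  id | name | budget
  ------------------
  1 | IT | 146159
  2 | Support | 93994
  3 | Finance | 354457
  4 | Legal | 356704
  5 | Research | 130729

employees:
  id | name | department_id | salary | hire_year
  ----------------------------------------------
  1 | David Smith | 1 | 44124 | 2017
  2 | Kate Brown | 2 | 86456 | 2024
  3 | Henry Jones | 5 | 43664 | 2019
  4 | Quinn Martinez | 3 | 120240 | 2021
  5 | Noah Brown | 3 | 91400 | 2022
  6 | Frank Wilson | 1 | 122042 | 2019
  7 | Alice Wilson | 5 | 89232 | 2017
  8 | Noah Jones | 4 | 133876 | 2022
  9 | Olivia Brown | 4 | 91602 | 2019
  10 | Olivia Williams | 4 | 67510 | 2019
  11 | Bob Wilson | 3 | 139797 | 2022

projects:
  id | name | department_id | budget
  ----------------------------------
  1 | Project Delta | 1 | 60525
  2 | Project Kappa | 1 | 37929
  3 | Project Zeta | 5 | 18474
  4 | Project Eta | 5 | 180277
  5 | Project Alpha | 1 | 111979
SELECT department_id, SUM(salary) AS sum_salary FROM employees GROUP BY department_id HAVING SUM(salary) < 68283

Execution result:
(no rows)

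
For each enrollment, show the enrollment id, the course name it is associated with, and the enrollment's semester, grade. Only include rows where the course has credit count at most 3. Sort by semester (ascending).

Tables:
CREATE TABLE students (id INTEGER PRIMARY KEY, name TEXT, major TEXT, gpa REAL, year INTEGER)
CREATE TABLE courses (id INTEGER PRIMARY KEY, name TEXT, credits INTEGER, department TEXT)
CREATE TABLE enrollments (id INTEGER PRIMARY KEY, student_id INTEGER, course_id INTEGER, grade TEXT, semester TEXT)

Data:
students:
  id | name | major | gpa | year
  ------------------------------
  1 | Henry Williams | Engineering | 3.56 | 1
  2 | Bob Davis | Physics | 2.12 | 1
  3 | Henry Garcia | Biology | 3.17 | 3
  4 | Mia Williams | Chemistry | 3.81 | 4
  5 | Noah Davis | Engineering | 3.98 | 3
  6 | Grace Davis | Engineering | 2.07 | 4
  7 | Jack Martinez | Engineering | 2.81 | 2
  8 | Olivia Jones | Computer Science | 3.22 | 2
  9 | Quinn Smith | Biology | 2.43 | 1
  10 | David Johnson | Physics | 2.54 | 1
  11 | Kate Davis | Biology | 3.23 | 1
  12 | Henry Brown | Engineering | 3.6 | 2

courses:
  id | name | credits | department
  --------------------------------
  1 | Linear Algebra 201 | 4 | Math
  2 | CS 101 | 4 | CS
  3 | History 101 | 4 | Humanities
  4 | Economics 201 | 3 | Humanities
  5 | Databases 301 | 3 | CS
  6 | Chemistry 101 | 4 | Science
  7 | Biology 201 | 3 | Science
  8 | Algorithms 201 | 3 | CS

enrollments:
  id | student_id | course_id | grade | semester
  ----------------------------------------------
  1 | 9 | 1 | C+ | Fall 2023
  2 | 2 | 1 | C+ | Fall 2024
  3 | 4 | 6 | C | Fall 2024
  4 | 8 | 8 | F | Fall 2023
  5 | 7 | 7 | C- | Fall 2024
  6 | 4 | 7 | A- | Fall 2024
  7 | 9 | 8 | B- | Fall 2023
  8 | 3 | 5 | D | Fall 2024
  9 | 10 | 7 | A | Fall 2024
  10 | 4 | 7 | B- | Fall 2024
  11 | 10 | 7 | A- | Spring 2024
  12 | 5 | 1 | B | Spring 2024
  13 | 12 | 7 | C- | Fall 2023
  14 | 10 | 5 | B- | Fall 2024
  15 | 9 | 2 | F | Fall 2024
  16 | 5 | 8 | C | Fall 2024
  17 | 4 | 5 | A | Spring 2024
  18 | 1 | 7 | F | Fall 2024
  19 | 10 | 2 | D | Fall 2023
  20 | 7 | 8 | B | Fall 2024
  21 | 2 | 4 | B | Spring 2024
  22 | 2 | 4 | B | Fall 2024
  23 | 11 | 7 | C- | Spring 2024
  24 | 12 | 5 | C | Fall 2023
SELECT c.id, p.name AS course, c.semester, c.grade FROM enrollments c JOIN courses p ON c.course_id = p.id WHERE p.credits <= 3 ORDER BY c.semester ASC

Execution result:
id | course | semester | grade
4 | Algorithms 201 | Fall 2023 | F
7 | Algorithms 201 | Fall 2023 | B-
13 | Biology 201 | Fall 2023 | C-
24 | Databases 301 | Fall 2023 | C
5 | Biology 201 | Fall 2024 | C-
6 | Biology 201 | Fall 2024 | A-
8 | Databases 301 | Fall 2024 | D
9 | Biology 201 | Fall 2024 | A
10 | Biology 201 | Fall 2024 | B-
14 | Databases 301 | Fall 2024 | B-
16 | Algorithms 201 | Fall 2024 | C
18 | Biology 201 | Fall 2024 | F
20 | Algorithms 201 | Fall 2024 | B
22 | Economics 201 | Fall 2024 | B
11 | Biology 201 | Spring 2024 | A-
17 | Databases 301 | Spring 2024 | A
21 | Economics 201 | Spring 2024 | B
23 | Biology 201 | Spring 2024 | C-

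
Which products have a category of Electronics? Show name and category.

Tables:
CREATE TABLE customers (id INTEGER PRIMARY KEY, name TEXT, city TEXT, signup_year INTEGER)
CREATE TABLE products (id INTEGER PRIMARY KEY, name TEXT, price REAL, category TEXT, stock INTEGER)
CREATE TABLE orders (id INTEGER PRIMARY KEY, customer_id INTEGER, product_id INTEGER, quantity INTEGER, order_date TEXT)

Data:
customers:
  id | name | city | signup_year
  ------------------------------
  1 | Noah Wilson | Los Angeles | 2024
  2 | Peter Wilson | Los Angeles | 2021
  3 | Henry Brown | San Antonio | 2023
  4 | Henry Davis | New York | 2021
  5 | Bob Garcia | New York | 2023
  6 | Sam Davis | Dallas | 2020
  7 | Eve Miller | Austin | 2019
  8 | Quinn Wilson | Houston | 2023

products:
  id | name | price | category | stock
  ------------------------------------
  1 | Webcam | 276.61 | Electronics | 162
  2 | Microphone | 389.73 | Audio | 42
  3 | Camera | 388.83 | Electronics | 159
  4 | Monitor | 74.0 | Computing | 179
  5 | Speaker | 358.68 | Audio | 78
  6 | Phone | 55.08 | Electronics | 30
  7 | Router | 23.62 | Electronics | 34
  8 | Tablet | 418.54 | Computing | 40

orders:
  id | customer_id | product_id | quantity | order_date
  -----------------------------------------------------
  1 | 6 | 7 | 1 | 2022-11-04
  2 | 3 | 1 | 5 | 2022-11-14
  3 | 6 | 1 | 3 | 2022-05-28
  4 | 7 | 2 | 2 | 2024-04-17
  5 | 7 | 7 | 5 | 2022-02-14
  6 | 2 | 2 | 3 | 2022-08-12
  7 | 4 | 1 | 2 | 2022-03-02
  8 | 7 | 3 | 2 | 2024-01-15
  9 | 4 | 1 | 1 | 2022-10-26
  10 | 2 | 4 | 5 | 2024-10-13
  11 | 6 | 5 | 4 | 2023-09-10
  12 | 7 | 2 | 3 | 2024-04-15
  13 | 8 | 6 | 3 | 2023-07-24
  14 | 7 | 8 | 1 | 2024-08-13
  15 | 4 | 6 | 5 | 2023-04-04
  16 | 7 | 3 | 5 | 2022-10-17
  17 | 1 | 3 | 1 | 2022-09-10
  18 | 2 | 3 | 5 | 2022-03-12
SELECT name, category FROM products WHERE category = 'Electronics'

Execution result:
name | category
Webcam | Electronics
Camera | Electronics
Phone | Electronics
Router | Electronics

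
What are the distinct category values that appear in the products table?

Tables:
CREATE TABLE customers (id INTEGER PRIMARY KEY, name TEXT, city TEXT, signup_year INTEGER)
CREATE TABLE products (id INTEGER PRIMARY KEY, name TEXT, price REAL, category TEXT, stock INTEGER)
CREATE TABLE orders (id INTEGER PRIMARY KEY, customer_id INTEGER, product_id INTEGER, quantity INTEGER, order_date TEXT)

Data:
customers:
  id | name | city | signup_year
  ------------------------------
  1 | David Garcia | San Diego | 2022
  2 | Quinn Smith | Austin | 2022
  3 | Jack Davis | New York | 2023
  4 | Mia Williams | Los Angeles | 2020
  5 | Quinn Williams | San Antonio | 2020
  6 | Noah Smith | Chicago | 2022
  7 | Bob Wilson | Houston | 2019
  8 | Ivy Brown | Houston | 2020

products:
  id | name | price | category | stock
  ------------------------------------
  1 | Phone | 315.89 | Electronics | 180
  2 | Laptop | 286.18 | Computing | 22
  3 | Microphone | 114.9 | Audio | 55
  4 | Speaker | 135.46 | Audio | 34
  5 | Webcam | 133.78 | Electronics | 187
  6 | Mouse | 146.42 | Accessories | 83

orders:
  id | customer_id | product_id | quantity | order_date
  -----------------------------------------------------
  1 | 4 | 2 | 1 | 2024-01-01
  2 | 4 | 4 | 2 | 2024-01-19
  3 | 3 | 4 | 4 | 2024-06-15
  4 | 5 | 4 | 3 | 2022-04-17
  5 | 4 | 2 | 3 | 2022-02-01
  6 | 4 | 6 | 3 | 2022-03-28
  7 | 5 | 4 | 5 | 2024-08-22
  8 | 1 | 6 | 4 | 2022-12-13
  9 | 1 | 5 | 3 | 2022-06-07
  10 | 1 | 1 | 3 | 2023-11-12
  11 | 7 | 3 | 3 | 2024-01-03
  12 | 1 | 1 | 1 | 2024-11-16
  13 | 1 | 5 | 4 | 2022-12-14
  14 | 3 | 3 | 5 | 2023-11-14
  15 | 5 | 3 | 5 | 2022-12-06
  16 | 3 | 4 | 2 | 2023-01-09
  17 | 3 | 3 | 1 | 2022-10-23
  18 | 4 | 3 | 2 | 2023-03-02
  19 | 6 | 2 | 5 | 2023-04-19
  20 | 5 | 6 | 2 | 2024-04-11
SELECT DISTINCT category FROM products

Execution result:
category
Electronics
Computing
Audio
Accessories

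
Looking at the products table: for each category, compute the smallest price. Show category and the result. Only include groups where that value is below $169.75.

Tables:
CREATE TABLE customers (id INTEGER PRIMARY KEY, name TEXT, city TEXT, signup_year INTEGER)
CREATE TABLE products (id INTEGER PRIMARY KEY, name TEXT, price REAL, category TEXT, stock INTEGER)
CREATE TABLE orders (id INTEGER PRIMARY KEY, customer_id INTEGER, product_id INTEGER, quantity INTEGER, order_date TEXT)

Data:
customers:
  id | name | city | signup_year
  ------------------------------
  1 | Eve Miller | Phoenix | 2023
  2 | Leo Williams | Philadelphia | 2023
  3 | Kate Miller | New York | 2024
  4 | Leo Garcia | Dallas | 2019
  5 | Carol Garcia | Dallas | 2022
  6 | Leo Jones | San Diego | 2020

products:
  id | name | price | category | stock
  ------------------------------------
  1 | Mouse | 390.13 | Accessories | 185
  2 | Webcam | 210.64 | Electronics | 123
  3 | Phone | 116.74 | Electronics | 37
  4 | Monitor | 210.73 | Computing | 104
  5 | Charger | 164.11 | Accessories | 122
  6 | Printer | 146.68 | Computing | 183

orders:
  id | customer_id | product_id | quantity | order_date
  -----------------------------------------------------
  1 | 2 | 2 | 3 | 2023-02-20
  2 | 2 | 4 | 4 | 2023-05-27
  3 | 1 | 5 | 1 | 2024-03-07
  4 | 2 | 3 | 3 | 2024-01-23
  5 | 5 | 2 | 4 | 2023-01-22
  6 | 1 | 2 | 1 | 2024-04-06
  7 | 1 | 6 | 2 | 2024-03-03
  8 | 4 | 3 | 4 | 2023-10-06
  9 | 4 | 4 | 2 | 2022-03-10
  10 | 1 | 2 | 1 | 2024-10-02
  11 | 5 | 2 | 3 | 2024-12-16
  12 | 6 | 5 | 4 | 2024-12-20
SELECT category, MIN(price) AS min_price FROM products GROUP BY category HAVING MIN(price) < 169.75

Execution result:
category | min_price
Accessories | 164.11
Computing | 146.68
Electronics | 116.74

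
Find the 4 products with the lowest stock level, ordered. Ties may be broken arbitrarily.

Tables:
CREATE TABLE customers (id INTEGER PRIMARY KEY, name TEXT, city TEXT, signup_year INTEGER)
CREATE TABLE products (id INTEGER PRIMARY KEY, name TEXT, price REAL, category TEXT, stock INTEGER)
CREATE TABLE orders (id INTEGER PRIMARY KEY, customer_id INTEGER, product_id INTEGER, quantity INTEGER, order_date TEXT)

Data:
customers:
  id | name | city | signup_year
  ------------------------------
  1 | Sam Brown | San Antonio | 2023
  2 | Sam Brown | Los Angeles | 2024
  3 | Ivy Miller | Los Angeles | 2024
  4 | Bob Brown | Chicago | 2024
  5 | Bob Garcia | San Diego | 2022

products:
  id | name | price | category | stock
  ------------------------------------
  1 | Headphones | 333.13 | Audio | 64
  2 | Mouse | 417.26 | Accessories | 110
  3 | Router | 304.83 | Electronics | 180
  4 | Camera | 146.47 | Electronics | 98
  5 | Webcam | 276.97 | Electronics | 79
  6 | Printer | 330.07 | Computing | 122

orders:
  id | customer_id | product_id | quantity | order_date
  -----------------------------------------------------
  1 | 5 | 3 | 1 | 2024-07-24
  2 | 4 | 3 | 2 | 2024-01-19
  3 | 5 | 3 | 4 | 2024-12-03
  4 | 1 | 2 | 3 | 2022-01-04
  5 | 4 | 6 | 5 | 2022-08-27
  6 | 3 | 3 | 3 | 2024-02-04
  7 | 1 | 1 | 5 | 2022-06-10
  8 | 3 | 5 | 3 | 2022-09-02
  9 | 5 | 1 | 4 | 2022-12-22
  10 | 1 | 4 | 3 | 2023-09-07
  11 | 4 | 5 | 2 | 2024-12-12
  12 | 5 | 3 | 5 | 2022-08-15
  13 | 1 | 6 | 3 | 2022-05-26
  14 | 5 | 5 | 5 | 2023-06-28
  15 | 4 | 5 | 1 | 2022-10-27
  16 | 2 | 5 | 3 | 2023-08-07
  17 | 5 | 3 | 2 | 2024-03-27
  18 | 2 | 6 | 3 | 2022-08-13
SELECT name, stock FROM products ORDER BY stock ASC LIMIT 4

Execution result:
name | stock
Headphones | 64
Webcam | 79
Camera | 98
Mouse | 110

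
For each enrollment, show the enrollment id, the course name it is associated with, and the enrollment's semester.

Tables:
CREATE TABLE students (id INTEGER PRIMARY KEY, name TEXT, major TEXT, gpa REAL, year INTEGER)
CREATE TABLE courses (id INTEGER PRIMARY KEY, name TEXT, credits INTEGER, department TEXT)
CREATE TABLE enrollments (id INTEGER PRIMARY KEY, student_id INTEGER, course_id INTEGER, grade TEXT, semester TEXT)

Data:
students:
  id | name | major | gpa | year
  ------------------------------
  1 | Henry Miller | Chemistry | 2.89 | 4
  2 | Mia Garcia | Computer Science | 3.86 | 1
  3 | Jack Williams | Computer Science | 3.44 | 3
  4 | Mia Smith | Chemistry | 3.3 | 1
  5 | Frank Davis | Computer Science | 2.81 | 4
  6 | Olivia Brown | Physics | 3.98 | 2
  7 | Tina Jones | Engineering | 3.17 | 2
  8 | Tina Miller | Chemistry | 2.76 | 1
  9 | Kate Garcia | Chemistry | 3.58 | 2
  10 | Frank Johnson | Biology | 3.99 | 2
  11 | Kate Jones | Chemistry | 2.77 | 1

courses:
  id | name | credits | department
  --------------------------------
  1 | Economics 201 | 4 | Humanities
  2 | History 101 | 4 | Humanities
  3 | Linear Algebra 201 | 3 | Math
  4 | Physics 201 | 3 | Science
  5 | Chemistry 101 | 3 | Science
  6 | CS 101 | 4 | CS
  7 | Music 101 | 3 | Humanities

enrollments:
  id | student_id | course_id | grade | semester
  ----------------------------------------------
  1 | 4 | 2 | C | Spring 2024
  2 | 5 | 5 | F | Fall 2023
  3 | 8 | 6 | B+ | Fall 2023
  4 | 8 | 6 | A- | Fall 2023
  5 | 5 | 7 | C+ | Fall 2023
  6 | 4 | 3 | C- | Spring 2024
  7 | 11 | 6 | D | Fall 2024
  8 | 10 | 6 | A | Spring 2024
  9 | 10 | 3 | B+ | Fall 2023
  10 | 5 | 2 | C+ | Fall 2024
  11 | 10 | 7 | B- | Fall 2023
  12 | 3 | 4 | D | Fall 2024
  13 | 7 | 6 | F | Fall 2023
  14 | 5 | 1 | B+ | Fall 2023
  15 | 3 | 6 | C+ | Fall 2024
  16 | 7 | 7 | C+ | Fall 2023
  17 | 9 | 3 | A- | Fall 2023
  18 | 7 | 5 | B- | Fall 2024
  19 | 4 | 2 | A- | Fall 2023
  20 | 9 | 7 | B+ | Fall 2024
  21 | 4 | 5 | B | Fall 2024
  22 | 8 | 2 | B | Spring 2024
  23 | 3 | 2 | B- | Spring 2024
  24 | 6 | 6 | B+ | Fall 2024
SELECT c.id, p.name AS course, c.semester FROM enrollments c JOIN courses p ON c.course_id = p.id

Execution result:
id | course | semester
1 | History 101 | Spring 2024
2 | Chemistry 101 | Fall 2023
3 | CS 101 | Fall 2023
4 | CS 101 | Fall 2023
5 | Music 101 | Fall 2023
6 | Linear Algebra 201 | Spring 2024
7 | CS 101 | Fall 2024
8 | CS 101 | Spring 2024
9 | Linear Algebra 201 | Fall 2023
10 | History 101 | Fall 2024
11 | Music 101 | Fall 2023
12 | Physics 201 | Fall 2024
13 | CS 101 | Fall 2023
14 | Economics 201 | Fall 2023
15 | CS 101 | Fall 2024
16 | Music 101 | Fall 2023
17 | Linear Algebra 201 | Fall 2023
18 | Chemistry 101 | Fall 2024
19 | History 101 | Fall 2023
20 | Music 101 | Fall 2024
21 | Chemistry 101 | Fall 2024
22 | History 101 | Spring 2024
23 | History 101 | Spring 2024
24 | CS 101 | Fall 2024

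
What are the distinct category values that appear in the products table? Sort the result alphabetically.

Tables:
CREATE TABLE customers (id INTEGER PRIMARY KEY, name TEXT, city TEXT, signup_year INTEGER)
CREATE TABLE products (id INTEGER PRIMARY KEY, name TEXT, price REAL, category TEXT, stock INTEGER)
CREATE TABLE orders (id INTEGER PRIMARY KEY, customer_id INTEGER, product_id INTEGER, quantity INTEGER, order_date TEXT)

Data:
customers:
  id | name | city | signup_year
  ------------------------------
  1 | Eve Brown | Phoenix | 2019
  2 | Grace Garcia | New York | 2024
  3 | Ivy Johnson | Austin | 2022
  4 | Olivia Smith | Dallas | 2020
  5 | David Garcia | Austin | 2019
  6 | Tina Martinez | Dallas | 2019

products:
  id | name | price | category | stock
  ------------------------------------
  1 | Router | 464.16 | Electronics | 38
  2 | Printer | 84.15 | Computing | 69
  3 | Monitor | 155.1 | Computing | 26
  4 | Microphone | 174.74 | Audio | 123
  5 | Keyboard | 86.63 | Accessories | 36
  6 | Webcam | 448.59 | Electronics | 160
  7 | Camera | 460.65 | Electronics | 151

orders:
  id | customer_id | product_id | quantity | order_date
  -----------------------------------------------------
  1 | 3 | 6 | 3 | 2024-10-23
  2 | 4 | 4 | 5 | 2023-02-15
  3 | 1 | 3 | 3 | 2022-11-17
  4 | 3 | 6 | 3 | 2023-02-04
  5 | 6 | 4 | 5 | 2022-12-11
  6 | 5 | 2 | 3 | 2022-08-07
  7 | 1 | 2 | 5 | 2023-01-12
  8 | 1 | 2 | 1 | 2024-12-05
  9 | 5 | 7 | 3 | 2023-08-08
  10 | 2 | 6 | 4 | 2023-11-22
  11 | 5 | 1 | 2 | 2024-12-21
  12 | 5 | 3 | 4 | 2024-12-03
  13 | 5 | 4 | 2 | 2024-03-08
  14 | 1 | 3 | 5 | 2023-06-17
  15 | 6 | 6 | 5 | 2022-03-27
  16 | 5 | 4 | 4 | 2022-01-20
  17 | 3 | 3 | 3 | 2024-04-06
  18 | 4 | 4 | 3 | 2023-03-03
SELECT DISTINCT category FROM products ORDER BY category

Execution result:
category
Accessories
Audio
Computing
Electronics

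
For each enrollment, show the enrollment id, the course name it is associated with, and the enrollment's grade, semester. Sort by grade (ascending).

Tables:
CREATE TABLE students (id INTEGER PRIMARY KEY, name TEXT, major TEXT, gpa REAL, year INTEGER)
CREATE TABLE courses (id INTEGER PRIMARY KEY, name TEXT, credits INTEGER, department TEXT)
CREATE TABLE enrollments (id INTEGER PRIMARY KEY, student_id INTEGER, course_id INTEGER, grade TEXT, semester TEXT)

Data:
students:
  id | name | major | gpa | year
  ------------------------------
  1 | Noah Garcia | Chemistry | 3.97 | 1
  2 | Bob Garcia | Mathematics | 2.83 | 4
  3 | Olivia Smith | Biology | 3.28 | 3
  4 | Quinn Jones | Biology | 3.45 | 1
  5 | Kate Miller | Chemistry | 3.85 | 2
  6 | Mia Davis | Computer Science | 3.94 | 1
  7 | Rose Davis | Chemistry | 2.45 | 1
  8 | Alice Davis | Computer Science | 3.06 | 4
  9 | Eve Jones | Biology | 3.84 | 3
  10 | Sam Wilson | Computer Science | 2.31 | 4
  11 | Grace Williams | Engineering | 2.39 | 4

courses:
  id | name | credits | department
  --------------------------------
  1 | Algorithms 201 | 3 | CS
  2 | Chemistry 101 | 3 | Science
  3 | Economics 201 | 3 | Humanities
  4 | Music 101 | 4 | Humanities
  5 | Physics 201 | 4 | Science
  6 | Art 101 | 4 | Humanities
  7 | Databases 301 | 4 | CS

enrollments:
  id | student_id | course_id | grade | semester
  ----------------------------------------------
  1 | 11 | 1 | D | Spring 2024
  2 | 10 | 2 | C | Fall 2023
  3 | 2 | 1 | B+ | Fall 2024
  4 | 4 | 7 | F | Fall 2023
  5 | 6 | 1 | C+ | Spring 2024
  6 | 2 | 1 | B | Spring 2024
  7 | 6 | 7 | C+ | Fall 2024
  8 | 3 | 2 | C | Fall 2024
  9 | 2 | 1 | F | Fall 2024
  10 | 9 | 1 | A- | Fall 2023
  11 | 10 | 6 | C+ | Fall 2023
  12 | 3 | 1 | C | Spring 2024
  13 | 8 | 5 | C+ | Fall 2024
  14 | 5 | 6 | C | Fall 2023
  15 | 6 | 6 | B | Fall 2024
SELECT c.id, p.name AS course, c.grade, c.semester FROM enrollments c JOIN courses p ON c.course_id = p.id ORDER BY c.grade ASC

Execution result:
id | course | grade | semester
10 | Algorithms 201 | A- | Fall 2023
6 | Algorithms 201 | B | Spring 2024
15 | Art 101 | B | Fall 2024
3 | Algorithms 201 | B+ | Fall 2024
2 | Chemistry 101 | C | Fall 2023
8 | Chemistry 101 | C | Fall 2024
12 | Algorithms 201 | C | Spring 2024
14 | Art 101 | C | Fall 2023
5 | Algorithms 201 | C+ | Spring 2024
7 | Databases 301 | C+ | Fall 2024
11 | Art 101 | C+ | Fall 2023
13 | Physics 201 | C+ | Fall 2024
1 | Algorithms 201 | D | Spring 2024
4 | Databases 301 | F | Fall 2023
9 | Algorithms 201 | F | Fall 2024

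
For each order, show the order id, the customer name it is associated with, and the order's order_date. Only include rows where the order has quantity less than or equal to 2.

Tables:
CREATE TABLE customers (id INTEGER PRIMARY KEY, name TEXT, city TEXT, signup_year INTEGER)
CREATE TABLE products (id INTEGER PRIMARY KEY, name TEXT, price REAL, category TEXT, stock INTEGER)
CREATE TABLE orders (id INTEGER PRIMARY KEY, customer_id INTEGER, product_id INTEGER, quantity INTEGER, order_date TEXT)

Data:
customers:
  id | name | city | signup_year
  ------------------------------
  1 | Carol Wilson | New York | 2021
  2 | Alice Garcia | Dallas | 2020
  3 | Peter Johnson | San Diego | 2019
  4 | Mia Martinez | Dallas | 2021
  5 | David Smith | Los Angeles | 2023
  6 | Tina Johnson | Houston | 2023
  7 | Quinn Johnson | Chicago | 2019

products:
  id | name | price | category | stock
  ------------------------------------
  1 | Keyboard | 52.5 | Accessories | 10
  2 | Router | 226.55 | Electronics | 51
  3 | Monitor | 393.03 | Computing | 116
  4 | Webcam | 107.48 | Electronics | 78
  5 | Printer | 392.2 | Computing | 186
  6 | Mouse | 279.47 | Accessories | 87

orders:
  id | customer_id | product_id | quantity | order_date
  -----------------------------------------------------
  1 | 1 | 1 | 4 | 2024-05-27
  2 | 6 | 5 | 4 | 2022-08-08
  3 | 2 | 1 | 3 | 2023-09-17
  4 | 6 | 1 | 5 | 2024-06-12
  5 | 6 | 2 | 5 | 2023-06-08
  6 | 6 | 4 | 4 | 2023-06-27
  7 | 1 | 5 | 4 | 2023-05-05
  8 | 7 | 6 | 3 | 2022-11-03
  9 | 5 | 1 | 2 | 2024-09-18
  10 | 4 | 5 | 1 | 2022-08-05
SELECT c.id, p.name AS customer, c.order_date FROM orders c JOIN customers p ON c.customer_id = p.id WHERE c.quantity <= 2

Execution result:
id | customer | order_date
9 | David Smith | 2024-09-18
10 | Mia Martinez | 2022-08-05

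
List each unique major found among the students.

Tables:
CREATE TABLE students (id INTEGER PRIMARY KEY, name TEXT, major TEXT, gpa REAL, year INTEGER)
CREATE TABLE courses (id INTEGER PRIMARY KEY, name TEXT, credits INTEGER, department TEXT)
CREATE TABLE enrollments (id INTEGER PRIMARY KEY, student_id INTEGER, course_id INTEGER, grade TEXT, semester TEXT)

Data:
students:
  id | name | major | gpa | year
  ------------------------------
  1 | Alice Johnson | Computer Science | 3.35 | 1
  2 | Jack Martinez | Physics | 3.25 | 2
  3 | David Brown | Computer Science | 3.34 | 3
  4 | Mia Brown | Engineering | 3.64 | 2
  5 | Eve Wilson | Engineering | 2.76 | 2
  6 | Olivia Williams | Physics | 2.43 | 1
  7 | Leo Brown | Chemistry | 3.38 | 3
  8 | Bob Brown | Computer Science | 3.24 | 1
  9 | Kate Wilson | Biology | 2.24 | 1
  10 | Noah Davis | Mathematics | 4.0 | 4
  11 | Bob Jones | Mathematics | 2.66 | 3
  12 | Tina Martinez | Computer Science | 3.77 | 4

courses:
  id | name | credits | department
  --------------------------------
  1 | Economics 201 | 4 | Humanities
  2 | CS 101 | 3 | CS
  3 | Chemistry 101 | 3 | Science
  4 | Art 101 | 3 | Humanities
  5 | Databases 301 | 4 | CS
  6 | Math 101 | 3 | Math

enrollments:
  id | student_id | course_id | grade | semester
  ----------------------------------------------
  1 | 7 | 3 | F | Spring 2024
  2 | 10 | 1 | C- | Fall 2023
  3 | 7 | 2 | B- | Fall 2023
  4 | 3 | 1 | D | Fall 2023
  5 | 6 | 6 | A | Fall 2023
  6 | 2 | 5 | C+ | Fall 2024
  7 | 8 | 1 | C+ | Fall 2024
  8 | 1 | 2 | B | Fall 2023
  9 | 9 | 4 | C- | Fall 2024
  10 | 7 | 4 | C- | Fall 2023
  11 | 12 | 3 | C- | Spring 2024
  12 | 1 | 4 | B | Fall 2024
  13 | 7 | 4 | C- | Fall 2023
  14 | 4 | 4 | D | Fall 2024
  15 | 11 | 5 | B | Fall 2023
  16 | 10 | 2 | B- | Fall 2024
SELECT DISTINCT major FROM students

Execution result:
major
Computer Science
Physics
Engineering
Chemistry
Biology
Mathematics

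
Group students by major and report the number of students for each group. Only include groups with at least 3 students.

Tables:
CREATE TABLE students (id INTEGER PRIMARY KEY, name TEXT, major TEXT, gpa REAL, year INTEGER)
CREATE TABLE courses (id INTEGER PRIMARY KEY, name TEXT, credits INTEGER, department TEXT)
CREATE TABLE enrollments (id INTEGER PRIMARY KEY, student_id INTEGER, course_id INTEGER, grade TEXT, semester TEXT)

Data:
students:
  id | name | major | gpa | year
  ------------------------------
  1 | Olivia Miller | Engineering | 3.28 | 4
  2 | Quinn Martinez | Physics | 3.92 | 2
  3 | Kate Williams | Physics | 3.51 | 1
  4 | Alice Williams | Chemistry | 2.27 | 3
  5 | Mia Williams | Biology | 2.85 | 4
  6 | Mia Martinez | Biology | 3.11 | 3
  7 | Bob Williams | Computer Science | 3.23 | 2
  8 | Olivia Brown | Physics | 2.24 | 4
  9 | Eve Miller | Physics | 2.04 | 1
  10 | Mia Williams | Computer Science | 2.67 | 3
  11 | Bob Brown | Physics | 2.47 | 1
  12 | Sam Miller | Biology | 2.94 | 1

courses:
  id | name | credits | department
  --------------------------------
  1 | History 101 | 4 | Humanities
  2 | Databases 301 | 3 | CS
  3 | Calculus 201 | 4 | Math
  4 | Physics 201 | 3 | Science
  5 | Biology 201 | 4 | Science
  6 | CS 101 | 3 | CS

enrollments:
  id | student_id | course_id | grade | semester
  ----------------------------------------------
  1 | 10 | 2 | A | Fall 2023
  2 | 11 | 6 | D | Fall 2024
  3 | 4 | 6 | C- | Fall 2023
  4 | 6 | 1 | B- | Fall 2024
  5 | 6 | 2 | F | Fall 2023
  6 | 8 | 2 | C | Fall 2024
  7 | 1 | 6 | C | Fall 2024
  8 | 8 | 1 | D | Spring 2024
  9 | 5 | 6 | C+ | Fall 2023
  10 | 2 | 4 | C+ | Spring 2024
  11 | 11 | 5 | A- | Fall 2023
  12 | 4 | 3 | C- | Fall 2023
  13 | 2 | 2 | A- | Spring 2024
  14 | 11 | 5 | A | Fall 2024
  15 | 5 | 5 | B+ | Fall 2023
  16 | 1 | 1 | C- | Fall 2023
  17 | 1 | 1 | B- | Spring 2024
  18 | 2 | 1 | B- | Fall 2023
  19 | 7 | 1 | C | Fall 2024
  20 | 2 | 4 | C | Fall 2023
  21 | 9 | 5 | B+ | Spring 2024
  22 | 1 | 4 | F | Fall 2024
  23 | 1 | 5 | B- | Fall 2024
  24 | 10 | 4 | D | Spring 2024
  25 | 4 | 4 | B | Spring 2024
SELECT major, COUNT(*) AS n FROM students GROUP BY major HAVING COUNT(*) >= 3

Execution result:
major | n
Biology | 3
Physics | 5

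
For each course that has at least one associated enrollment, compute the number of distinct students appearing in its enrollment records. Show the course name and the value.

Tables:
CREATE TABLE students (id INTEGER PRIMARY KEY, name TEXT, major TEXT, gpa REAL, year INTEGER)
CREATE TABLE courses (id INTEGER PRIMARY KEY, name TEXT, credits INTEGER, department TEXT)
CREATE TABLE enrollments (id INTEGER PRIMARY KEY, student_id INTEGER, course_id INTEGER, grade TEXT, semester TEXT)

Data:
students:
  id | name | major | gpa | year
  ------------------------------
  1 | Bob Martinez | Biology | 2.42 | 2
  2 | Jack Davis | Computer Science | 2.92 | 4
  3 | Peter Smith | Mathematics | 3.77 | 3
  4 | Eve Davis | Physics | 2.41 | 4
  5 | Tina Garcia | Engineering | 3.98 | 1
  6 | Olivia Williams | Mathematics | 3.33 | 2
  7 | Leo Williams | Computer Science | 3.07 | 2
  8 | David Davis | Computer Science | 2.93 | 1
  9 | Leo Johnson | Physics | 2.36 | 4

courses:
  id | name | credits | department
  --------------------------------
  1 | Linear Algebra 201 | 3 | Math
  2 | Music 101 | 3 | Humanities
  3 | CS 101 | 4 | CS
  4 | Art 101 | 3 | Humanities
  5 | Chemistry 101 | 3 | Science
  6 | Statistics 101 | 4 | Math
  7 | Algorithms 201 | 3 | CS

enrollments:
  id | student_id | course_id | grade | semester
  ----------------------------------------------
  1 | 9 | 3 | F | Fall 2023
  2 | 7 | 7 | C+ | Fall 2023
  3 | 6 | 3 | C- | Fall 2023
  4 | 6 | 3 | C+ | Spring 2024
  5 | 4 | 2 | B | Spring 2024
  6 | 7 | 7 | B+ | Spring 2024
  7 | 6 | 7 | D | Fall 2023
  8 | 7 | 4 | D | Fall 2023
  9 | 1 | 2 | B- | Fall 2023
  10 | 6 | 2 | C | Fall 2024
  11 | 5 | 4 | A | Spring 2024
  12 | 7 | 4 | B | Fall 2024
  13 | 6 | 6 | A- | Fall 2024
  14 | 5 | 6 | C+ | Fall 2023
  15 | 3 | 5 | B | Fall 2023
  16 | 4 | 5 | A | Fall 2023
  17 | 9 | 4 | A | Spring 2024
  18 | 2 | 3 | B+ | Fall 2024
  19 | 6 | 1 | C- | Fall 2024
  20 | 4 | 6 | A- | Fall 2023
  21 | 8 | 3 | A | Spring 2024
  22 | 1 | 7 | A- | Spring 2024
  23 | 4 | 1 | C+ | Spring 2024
SELECT p.name, COUNT(DISTINCT c.student_id) AS distinct_student_count FROM enrollments c JOIN courses p ON c.course_id = p.id GROUP BY p.id, p.name

Execution result:
name | distinct_student_count
Linear Algebra 201 | 2
Music 101 | 3
CS 101 | 4
Art 101 | 3
Chemistry 101 | 2
Statistics 101 | 3
Algorithms 201 | 3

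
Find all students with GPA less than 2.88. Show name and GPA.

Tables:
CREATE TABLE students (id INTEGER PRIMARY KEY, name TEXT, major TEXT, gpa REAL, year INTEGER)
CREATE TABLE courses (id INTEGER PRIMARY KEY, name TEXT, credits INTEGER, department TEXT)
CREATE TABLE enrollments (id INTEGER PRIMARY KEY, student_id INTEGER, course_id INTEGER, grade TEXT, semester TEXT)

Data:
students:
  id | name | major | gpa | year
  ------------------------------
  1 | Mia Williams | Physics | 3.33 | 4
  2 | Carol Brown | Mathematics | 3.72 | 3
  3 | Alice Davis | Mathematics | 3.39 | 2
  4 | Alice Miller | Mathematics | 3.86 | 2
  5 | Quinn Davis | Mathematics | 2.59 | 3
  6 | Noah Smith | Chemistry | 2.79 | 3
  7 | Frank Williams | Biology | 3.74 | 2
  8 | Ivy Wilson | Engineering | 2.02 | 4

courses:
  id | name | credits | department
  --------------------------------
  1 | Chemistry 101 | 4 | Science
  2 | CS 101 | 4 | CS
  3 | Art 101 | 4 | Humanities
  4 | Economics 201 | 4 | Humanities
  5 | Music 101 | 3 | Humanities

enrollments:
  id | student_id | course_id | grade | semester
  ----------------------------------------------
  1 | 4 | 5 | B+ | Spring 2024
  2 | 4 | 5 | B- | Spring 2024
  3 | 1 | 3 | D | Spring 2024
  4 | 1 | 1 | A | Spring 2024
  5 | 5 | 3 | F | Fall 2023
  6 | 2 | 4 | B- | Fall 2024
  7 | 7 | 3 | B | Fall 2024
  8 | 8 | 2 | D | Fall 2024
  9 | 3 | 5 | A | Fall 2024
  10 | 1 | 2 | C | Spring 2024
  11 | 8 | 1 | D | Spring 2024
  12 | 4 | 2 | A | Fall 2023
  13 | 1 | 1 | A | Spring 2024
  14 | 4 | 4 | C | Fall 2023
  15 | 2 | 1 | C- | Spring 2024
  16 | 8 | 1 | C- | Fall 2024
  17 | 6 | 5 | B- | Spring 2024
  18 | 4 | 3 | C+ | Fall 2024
SELECT name, gpa FROM students WHERE gpa < 2.88

Execution result:
name | gpa
Quinn Davis | 2.59
Noah Smith | 2.79
Ivy Wilson | 2.02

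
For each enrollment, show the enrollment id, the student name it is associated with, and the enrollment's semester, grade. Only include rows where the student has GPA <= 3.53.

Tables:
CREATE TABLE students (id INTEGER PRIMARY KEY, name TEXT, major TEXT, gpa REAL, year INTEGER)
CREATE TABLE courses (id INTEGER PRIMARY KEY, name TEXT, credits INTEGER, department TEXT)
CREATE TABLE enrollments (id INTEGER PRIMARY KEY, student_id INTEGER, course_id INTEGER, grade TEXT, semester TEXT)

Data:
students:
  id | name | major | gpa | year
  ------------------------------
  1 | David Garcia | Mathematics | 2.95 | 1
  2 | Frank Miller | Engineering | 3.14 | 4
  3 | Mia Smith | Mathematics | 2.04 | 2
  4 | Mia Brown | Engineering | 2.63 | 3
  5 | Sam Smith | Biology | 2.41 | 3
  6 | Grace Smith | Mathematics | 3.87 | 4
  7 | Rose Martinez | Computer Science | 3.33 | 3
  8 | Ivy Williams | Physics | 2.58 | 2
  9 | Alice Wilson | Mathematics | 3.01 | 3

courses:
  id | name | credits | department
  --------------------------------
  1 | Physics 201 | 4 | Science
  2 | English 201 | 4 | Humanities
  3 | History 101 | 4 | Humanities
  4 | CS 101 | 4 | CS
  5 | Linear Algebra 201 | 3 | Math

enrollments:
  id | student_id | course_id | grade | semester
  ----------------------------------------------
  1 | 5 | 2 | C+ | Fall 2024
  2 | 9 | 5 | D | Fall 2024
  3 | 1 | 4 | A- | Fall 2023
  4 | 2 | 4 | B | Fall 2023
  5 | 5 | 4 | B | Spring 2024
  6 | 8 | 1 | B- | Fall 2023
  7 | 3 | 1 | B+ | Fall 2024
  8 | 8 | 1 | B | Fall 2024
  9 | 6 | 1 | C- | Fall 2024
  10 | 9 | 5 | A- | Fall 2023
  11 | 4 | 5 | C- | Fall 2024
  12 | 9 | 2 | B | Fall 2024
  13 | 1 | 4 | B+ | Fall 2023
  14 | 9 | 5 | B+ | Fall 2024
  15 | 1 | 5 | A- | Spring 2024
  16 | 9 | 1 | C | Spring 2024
SELECT c.id, p.name AS student, c.semester, c.grade FROM enrollments c JOIN students p ON c.student_id = p.id WHERE p.gpa <= 3.53

Execution result:
id | student | semester | grade
1 | Sam Smith | Fall 2024 | C+
2 | Alice Wilson | Fall 2024 | D
3 | David Garcia | Fall 2023 | A-
4 | Frank Miller | Fall 2023 | B
5 | Sam Smith | Spring 2024 | B
6 | Ivy Williams | Fall 2023 | B-
7 | Mia Smith | Fall 2024 | B+
8 | Ivy Williams | Fall 2024 | B
10 | Alice Wilson | Fall 2023 | A-
11 | Mia Brown | Fall 2024 | C-
12 | Alice Wilson | Fall 2024 | B
13 | David Garcia | Fall 2023 | B+
14 | Alice Wilson | Fall 2024 | B+
15 | David Garcia | Spring 2024 | A-
16 | Alice Wilson | Spring 2024 | C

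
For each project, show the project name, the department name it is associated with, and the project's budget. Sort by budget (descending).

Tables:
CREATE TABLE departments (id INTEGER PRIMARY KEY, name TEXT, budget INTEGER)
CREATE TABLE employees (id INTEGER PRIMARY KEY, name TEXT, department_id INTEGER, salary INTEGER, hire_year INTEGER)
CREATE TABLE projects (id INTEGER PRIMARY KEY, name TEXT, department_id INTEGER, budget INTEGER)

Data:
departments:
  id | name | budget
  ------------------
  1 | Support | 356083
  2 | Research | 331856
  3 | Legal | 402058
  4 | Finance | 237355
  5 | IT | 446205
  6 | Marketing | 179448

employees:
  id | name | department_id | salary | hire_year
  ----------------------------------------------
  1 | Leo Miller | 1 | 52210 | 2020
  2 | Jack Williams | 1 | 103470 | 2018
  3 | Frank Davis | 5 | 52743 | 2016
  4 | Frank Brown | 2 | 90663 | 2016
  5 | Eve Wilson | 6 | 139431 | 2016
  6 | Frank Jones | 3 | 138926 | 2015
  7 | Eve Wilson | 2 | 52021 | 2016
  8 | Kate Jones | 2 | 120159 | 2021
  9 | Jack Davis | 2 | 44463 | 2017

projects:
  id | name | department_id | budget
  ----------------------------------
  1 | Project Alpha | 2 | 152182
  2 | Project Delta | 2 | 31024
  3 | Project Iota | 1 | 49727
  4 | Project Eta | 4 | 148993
SELECT c.name, p.name AS department, c.budget FROM projects c JOIN departments p ON c.department_id = p.id ORDER BY c.budget DESC

Execution result:
name | department | budget
Project Alpha | Research | 152182
Project Eta | Finance | 148993
Project Iota | Support | 49727
Project Delta | Research | 31024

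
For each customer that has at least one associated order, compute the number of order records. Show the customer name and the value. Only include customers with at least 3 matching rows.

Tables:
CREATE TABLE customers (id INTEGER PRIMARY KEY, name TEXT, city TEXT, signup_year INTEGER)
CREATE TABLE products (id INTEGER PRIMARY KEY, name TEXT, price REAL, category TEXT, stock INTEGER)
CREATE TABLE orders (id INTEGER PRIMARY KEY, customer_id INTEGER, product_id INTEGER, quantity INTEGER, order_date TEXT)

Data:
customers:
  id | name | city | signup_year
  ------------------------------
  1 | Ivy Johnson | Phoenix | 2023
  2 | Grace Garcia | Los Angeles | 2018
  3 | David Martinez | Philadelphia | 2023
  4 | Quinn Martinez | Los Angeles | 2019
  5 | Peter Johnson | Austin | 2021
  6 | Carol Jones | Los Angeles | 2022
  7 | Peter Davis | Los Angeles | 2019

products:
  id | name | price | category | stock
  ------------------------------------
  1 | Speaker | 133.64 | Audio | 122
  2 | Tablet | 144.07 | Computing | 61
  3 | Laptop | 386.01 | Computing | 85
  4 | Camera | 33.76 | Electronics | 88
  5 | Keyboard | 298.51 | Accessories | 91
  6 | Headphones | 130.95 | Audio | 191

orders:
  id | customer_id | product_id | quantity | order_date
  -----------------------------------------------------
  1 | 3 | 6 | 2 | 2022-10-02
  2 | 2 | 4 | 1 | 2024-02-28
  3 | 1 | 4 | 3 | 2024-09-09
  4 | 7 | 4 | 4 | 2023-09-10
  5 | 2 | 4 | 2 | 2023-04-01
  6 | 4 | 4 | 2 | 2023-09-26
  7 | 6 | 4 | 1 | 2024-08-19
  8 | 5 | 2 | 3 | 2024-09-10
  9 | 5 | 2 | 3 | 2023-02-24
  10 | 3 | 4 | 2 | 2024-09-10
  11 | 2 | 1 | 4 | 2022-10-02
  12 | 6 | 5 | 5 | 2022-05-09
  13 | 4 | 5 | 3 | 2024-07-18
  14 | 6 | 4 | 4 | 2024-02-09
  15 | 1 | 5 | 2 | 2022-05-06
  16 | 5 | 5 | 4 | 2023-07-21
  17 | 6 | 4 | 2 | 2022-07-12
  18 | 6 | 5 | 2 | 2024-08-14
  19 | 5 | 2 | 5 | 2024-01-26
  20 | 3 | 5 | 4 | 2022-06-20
SELECT p.name, COUNT(*) AS n FROM orders c JOIN customers p ON c.customer_id = p.id GROUP BY p.id, p.name HAVING COUNT(*) >= 3

Execution result:
name | n
Grace Garcia | 3
David Martinez | 3
Peter Johnson | 4
Carol Jones | 5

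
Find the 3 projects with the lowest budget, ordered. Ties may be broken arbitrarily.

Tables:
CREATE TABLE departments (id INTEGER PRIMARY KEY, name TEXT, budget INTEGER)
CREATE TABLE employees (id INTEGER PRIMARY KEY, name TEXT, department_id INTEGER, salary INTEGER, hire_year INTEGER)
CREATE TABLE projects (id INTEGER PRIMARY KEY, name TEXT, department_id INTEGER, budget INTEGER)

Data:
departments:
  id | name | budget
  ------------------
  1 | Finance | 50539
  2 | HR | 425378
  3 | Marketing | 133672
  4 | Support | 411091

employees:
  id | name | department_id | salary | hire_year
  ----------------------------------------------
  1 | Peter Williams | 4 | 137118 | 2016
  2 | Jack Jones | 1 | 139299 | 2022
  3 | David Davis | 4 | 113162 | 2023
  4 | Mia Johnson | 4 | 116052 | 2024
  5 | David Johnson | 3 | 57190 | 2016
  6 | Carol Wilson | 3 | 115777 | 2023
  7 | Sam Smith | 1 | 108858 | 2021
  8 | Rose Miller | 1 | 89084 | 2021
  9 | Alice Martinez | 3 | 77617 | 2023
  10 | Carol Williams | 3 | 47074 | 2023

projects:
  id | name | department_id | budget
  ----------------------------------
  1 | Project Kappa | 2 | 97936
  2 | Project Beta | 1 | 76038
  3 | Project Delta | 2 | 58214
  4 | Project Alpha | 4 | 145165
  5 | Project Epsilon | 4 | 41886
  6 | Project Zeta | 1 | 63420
SELECT name, budget FROM projects ORDER BY budget ASC LIMIT 3

Execution result:
name | budget
Project Epsilon | 41886
Project Delta | 58214
Project Zeta | 63420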